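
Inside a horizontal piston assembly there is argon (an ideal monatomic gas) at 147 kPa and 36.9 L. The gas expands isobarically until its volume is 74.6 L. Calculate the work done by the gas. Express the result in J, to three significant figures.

Isobaric: W = P ΔV.
W = (147 kPa)(74.6 − 36.9 L) = (147)(37.7) = 5542 J.

W ≈ 5540 J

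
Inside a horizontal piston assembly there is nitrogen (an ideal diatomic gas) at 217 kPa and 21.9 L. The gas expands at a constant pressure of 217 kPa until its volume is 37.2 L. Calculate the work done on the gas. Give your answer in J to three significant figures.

Isobaric: W = P ΔV.
W = (217 kPa)(37.2 − 21.9 L) = (217)(15.3) = 3320 J.
Work on gas = −W_by = -3320 J.

W ≈ -3320 J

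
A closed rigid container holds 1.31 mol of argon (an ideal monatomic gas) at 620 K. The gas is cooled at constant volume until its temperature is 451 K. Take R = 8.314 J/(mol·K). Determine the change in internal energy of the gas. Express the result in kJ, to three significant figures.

Constant volume ⇒ W = 0, so Q = ΔU = nCᵥΔT with Cᵥ = 3R/2 = 12.47 J/(mol·K).
ΔU = (1.31)(12.47)(451 − 620) = -2761 J.

ΔU ≈ -2.76 kJ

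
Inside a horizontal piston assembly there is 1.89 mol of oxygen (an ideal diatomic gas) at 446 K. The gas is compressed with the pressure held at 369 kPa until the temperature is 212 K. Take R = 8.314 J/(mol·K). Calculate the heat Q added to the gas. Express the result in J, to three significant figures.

Q ≈ -12900 J

Isobaric: W = nRΔT = (1.89)(8.314)(-234) = -3677 J.
ΔU = nCᵥΔT with Cᵥ = 5R/2: ΔU = (1.89)(20.79)(-234) = -9192 J.
Q = ΔU + W = -9192 − 3677 = -12869 J.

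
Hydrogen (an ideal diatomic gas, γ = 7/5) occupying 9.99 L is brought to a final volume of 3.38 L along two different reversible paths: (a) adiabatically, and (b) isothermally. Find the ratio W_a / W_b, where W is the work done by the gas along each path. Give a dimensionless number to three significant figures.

Path (a) adiabatic: W = P₁V₁(1 − (V₁/V₂)^(γ−1))/(γ−1) → W_a/(P₁V₁) = -1.357.
Path (b) isothermal: W = P₁V₁ ln(V₂/V₁) → W_b/(P₁V₁) = -1.084.
W_a / W_b = -1.357 / -1.084 = 1.252.

W_a / W_b ≈ 1.25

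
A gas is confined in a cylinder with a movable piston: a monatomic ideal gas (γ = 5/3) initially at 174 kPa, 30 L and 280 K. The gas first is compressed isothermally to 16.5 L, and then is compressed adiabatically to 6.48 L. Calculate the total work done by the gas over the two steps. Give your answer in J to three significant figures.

W_total ≈ -9890 J

Step 1 (isothermal): W = P₁V₁ ln(V₂/V₁) = (5220) ln(16.5/30) = -3121 J.
After step 1: P = 316.4 kPa, V = 16.5 L, T = 280 K.
Step 2 (adiabatic): W = (P₁V₁ − P₂V₂)/(γ−1) = (5220 − 9734)/0.667 = -6770 J.
W_total = -3121 − 6770 = -9891 J.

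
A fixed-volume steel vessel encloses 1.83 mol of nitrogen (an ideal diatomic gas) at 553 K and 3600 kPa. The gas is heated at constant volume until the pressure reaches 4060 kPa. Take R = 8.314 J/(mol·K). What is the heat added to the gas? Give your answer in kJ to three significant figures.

Constant volume ⇒ W = 0, so Q = ΔU = nCᵥΔT with Cᵥ = 5R/2 = 20.79 J/(mol·K).
At constant V, T₂/T₁ = P₂/P₁ ⇒ ΔT = T₁(P₂/P₁ − 1) = 553·(4060/3600 − 1) = 70.66 K.
ΔU = (1.83)(20.79)(70.66) = 2688 J.

Q ≈ 2.69 kJ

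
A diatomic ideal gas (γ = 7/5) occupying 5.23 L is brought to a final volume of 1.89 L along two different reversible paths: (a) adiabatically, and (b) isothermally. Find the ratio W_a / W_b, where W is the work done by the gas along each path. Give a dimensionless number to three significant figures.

W_a / W_b ≈ 1.23

Path (a) adiabatic: W = P₁V₁(1 − (V₁/V₂)^(γ−1))/(γ−1) → W_a/(P₁V₁) = -1.256.
Path (b) isothermal: W = P₁V₁ ln(V₂/V₁) → W_b/(P₁V₁) = -1.018.
W_a / W_b = -1.256 / -1.018 = 1.234.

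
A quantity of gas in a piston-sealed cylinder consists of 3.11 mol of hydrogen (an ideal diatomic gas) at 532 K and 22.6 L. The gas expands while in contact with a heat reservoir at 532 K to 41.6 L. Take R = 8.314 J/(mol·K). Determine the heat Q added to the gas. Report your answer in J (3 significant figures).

Isothermal ⇒ ΔU = 0, so Q = W = nRT ln(V₂/V₁).
Q = (3.11)(8.314)(532) ln(41.6/22.6) = 13756 × 0.6102 = 8393 J.

Q ≈ 8390 J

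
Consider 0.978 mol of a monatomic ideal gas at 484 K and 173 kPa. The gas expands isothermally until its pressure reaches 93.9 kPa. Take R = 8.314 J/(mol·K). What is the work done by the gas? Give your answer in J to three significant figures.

W ≈ 2400 J

Isothermal process: W = nRT ln(V₂/V₁) = nRT ln(P₁/P₂).
W = (0.978)(8.314)(484) × ln(173/93.9)
  = 3935 × ln(1.842) = 3935 × 0.6111
W_by_gas = 2405 J.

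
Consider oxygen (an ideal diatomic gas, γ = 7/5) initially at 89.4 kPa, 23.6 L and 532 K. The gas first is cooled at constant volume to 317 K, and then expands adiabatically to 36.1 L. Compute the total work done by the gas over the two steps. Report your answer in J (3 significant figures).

W_total ≈ 491 J

Step 1 (isochoric): W = 0 (constant volume).
After step 1: P = 53.27 kPa (V unchanged).
Step 2 (adiabatic): W = (P₁V₁ − P₂V₂)/(γ−1) = (1257 − 1061)/0.4 = 491.4 J.
W_total = 0 + 491.4 = 491.4 J.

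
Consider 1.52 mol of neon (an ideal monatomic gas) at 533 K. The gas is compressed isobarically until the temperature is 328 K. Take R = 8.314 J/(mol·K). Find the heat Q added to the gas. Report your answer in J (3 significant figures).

Q ≈ -6480 J

Isobaric: W = nRΔT = (1.52)(8.314)(-205) = -2591 J.
ΔU = nCᵥΔT with Cᵥ = 3R/2: ΔU = (1.52)(12.47)(-205) = -3886 J.
Q = ΔU + W = -3886 − 2591 = -6477 J.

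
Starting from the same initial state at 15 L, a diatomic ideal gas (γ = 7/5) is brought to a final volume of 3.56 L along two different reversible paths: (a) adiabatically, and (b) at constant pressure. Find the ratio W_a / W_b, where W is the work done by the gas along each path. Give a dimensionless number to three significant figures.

Path (a) adiabatic: W = P₁V₁(1 − (V₁/V₂)^(γ−1))/(γ−1) → W_a/(P₁V₁) = -1.944.
Path (b) isobaric: W = P₁(V₂ − V₁) → W_b/(P₁V₁) = -0.7627.
W_a / W_b = -1.944 / -0.7627 = 2.549.

W_a / W_b ≈ 2.55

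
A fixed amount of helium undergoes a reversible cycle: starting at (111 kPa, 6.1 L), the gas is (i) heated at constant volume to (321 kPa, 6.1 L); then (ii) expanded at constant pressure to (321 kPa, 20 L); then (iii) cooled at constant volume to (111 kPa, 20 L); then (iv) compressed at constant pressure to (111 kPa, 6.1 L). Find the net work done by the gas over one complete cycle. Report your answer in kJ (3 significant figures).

W_net ≈ 2.92 kJ

Constant-volume legs do no work.
W(ii) = (321)(20 − 6.1) = 4462 J; W(iv) = (111)(6.1 − 20) = -1543 J.
W_net = 4462 − 1543 = 2919 J (the clockwise enclosed area).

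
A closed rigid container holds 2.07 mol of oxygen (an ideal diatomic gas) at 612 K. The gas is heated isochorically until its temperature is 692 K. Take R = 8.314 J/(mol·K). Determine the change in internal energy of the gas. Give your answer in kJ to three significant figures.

ΔU ≈ 3.44 kJ

Constant volume ⇒ W = 0, so Q = ΔU = nCᵥΔT with Cᵥ = 5R/2 = 20.79 J/(mol·K).
ΔU = (2.07)(20.79)(692 − 612) = 3442 J.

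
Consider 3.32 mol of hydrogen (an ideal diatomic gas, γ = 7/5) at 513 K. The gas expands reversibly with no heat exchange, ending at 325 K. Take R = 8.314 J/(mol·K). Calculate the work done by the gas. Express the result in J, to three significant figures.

W ≈ 13000 J

Adiabatic ⇒ Q = 0, so W_by = −ΔU = nCᵥ(T₁ − T₂).
Cᵥ = 5R/2 = 20.79 J/(mol·K).
W = (3.32)(20.79)(513 − 325) = 12973 J.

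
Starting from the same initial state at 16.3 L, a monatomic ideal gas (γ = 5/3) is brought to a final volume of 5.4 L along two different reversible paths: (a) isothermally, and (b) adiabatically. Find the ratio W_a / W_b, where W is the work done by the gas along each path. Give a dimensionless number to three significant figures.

Path (a) isothermal: W = P₁V₁ ln(V₂/V₁) → W_a/(P₁V₁) = -1.105.
Path (b) adiabatic: W = P₁V₁(1 − (V₁/V₂)^(γ−1))/(γ−1) → W_b/(P₁V₁) = -1.633.
W_a / W_b = -1.105 / -1.633 = 0.6765.

W_a / W_b ≈ 0.677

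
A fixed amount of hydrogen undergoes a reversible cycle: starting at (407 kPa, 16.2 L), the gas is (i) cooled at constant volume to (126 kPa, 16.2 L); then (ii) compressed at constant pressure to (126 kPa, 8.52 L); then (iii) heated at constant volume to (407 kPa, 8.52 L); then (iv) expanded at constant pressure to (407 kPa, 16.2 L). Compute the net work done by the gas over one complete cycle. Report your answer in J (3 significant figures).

Constant-volume legs do no work.
W(ii) = (126)(8.52 − 16.2) = -967.7 J; W(iv) = (407)(16.2 − 8.52) = 3126 J.
W_net = -967.7 + 3126 = 2158 J (the clockwise enclosed area).

W_net ≈ 2160 J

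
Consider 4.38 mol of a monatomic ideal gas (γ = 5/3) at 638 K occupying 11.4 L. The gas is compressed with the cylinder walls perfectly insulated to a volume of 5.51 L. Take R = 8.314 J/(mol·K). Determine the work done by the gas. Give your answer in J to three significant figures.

W ≈ -21700 J

Adiabatic: TV^(γ−1) = const with γ = 5/3.
T₂ = T₁ (V₁/V₂)^(γ−1) = 638 × (11.4/5.51)^0.667 = 638 × 1.624 = 1036 K.
W_by = nCᵥ(T₁ − T₂) = (4.38)(12.47)(638 − 1036) = -21735 J.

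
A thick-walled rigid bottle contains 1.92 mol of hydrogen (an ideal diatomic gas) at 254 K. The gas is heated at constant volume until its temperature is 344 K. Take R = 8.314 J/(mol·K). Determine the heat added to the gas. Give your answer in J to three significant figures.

Constant volume ⇒ W = 0, so Q = ΔU = nCᵥΔT with Cᵥ = 5R/2 = 20.79 J/(mol·K).
ΔU = (1.92)(20.79)(344 − 254) = 3592 J.

Q ≈ 3590 J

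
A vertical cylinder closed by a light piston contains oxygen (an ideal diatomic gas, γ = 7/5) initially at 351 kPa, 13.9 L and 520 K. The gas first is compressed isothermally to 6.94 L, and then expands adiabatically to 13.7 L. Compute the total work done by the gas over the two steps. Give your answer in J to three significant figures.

Step 1 (isothermal): W = P₁V₁ ln(V₂/V₁) = (4879) ln(6.94/13.9) = -3389 J.
After step 1: P = 703 kPa, V = 6.94 L, T = 520 K.
Step 2 (adiabatic): W = (P₁V₁ − P₂V₂)/(γ−1) = (4879 − 3717)/0.4 = 2905 J.
W_total = -3389 + 2905 = -483.7 J.

W_total ≈ -484 J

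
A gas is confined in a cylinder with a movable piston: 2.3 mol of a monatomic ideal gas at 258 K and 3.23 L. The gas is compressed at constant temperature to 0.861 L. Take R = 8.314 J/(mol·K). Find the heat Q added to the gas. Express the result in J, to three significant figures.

Q ≈ -6520 J

Isothermal ⇒ ΔU = 0, so Q = W = nRT ln(V₂/V₁).
Q = (2.3)(8.314)(258) ln(0.861/3.23) = 4934 × -1.322 = -6523 J.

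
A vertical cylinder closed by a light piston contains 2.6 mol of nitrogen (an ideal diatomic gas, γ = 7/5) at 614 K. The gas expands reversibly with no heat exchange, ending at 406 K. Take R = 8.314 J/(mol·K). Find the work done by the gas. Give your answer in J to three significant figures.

W ≈ 11200 J

Adiabatic ⇒ Q = 0, so W_by = −ΔU = nCᵥ(T₁ − T₂).
Cᵥ = 5R/2 = 20.79 J/(mol·K).
W = (2.6)(20.79)(614 − 406) = 11241 J.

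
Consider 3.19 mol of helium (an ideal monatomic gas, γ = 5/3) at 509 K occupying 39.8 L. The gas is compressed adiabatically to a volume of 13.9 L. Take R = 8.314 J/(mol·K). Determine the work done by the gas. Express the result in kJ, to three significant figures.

W ≈ -20.6 kJ

Adiabatic: TV^(γ−1) = const with γ = 5/3.
T₂ = T₁ (V₁/V₂)^(γ−1) = 509 × (39.8/13.9)^0.667 = 509 × 2.016 = 1026 K.
W_by = nCᵥ(T₁ − T₂) = (3.19)(12.47)(509 − 1026) = -20582 J.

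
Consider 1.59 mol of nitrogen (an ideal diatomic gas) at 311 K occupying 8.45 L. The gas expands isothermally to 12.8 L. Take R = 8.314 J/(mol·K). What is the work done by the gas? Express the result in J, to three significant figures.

Isothermal: W = nRT ln(V₂/V₁).
W = (1.59)(8.314)(311) × ln(12.8/8.45)
  = 4111 × 0.4153
W_by_gas = 1707 J.

W ≈ 1710 J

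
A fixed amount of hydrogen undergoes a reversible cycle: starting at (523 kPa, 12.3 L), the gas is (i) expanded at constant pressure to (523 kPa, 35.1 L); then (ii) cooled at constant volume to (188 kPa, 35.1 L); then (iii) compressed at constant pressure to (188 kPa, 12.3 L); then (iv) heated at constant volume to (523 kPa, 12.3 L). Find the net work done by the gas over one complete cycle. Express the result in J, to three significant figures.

Constant-volume legs do no work.
W(i) = (523)(35.1 − 12.3) = 11924 J; W(iii) = (188)(12.3 − 35.1) = -4286 J.
W_net = 11924 − 4286 = 7638 J (the clockwise enclosed area).

W_net ≈ 7640 J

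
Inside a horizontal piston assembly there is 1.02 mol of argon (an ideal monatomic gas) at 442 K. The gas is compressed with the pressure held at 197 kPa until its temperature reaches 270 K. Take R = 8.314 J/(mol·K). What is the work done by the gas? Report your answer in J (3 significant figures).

Isobaric: W = P ΔV = nR ΔT.
W = (1.02)(8.314)(270 − 442) = -1459 J.

W ≈ -1460 J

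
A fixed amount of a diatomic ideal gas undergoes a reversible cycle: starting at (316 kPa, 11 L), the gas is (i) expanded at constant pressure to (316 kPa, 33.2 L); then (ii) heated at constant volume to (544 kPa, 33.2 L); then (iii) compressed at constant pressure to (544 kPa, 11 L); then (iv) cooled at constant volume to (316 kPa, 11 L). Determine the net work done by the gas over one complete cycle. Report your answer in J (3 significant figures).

Constant-volume legs do no work.
W(i) = (316)(33.2 − 11) = 7015 J; W(iii) = (544)(11 − 33.2) = -12077 J.
W_net = 7015 − 12077 = -5062 J (the counter-clockwise enclosed area).

W_net ≈ -5060 J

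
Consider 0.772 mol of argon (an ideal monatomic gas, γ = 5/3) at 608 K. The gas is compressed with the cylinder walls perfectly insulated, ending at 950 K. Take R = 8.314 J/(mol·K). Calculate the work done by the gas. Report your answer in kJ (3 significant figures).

Adiabatic ⇒ Q = 0, so W_by = −ΔU = nCᵥ(T₁ − T₂).
Cᵥ = 3R/2 = 12.47 J/(mol·K).
W = (0.772)(12.47)(608 − 950) = -3293 J.

W ≈ -3.29 kJ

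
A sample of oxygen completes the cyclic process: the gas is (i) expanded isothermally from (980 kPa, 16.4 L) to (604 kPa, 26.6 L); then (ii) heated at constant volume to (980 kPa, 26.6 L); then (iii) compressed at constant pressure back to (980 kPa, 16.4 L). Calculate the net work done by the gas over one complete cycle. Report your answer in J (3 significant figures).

Leg (i): W = PᵢVᵢ ln(V_f/Vᵢ) = (16072) ln(26.6/16.4) = 7773 J.
Leg (ii): W = 0.
Leg (iii): W = PΔV = (980)(16.4 − 26.6) = -9996 J.
W_net = 7773 − 9996 = -2223 J.

W_net ≈ -2220 J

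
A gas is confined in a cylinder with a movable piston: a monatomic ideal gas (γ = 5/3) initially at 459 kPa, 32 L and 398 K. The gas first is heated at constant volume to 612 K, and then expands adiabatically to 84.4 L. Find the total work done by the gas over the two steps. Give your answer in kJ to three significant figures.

W_total ≈ 16.1 kJ

Step 1 (isochoric): W = 0 (constant volume).
After step 1: P = 705.8 kPa (V unchanged).
Step 2 (adiabatic): W = (P₁V₁ − P₂V₂)/(γ−1) = (22586 − 11831)/0.667 = 16131 J.
W_total = 0 + 16131 = 16131 J.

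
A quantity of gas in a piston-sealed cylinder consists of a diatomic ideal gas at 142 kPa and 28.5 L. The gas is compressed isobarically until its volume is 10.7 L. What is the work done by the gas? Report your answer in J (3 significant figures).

W ≈ -2530 J

Isobaric: W = P ΔV.
W = (142 kPa)(10.7 − 28.5 L) = (142)(-17.8) = -2528 J.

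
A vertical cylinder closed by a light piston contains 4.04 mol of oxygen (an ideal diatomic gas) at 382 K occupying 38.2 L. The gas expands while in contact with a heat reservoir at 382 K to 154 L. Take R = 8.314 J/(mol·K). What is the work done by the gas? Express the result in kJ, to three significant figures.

W ≈ 17.9 kJ

Isothermal: W = nRT ln(V₂/V₁).
W = (4.04)(8.314)(382) × ln(154/38.2)
  = 12831 × 1.394
W_by_gas = 17888 J.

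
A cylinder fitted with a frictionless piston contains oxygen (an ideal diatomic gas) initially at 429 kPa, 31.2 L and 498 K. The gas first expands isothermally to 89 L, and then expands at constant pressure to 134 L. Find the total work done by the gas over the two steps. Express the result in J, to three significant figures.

W_total ≈ 20800 J

Step 1 (isothermal): W = P₁V₁ ln(V₂/V₁) = (13385) ln(89/31.2) = 14030 J.
After step 1: P = 150.4 kPa, V = 89 L, T = 498 K.
Step 2 (isobaric): W = PΔV = (150.4 kPa)(134 − 89 L) = 6768 J.
W_total = 14030 + 6768 = 20798 J.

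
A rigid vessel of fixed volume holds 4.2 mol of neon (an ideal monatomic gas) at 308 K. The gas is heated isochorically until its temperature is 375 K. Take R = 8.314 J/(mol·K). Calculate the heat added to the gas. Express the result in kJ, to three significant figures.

Constant volume ⇒ W = 0, so Q = ΔU = nCᵥΔT with Cᵥ = 3R/2 = 12.47 J/(mol·K).
ΔU = (4.2)(12.47)(375 − 308) = 3509 J.

Q ≈ 3.51 kJ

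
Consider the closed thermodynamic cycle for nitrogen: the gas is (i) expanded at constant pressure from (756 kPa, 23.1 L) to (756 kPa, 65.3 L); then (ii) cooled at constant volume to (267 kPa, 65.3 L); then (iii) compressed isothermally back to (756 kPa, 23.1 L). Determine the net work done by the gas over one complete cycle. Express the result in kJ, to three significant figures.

Leg (i): W = PΔV = (756)(65.3 − 23.1) = 31903 J.
Leg (ii): W = 0.
Leg (iii): W = PᵢVᵢ ln(V_f/Vᵢ) = (17435) ln(23.1/65.3) = -18118 J.
W_net = 31903 − 18118 = 13785 J.

W_net ≈ 13.8 kJ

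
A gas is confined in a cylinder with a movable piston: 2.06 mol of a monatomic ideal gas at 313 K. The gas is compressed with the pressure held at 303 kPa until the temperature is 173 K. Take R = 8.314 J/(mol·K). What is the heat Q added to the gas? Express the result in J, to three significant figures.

Q ≈ -5990 J

Isobaric: W = nRΔT = (2.06)(8.314)(-140) = -2398 J.
ΔU = nCᵥΔT with Cᵥ = 3R/2: ΔU = (2.06)(12.47)(-140) = -3597 J.
Q = ΔU + W = -3597 − 2398 = -5994 J.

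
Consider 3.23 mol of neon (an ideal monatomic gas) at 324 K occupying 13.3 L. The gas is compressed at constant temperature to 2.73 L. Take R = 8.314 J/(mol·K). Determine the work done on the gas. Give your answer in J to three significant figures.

Isothermal: W = nRT ln(V₂/V₁).
W = (3.23)(8.314)(324) × ln(2.73/13.3)
  = 8701 × -1.583
W_by_gas = -13777 J; work on gas = −W_by = 13777 J.

W ≈ 13800 J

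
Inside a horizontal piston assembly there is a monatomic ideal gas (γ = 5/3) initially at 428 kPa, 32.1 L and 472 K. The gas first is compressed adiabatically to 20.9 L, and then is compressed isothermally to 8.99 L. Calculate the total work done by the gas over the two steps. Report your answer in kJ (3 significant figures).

W_total ≈ -22.3 kJ

Step 1 (adiabatic): W = (P₁V₁ − P₂V₂)/(γ−1) = (13739 − 18289)/0.667 = -6825 J.
After step 1: P = 875.1 kPa, V = 20.9 L, T = 628.3 K.
Step 2 (isothermal): W = P₁V₁ ln(V₂/V₁) = (18289) ln(8.99/20.9) = -15429 J.
W_total = -6825 − 15429 = -22254 J.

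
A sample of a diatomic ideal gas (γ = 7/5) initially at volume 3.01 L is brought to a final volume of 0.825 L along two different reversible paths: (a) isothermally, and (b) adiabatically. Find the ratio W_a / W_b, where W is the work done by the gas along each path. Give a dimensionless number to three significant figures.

Path (a) isothermal: W = P₁V₁ ln(V₂/V₁) → W_a/(P₁V₁) = -1.294.
Path (b) adiabatic: W = P₁V₁(1 − (V₁/V₂)^(γ−1))/(γ−1) → W_b/(P₁V₁) = -1.696.
W_a / W_b = -1.294 / -1.696 = 0.7634.

W_a / W_b ≈ 0.763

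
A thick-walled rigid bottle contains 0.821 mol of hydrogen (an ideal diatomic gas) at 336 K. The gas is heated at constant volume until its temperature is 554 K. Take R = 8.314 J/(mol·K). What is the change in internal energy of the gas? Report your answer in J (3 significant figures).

Constant volume ⇒ W = 0, so Q = ΔU = nCᵥΔT with Cᵥ = 5R/2 = 20.79 J/(mol·K).
ΔU = (0.821)(20.79)(554 − 336) = 3720 J.

ΔU ≈ 3720 J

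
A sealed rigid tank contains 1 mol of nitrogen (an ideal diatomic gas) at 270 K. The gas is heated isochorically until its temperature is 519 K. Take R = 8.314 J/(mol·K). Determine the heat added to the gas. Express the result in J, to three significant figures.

Constant volume ⇒ W = 0, so Q = ΔU = nCᵥΔT with Cᵥ = 5R/2 = 20.79 J/(mol·K).
ΔU = (1)(20.79)(519 − 270) = 5175 J.

Q ≈ 5180 J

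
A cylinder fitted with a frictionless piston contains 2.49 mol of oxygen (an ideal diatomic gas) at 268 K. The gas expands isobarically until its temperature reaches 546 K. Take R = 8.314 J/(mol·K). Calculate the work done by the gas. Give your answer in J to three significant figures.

Isobaric: W = P ΔV = nR ΔT.
W = (2.49)(8.314)(546 − 268) = 5755 J.

W ≈ 5760 J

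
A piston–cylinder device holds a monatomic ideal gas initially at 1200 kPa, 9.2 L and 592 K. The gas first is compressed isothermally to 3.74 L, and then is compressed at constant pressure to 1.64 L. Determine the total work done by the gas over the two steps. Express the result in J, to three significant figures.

Step 1 (isothermal): W = P₁V₁ ln(V₂/V₁) = (11040) ln(3.74/9.2) = -9937 J.
After step 1: P = 2952 kPa, V = 3.74 L, T = 592 K.
Step 2 (isobaric): W = PΔV = (2952 kPa)(1.64 − 3.74 L) = -6199 J.
W_total = -9937 − 6199 = -16136 J.

W_total ≈ -16100 J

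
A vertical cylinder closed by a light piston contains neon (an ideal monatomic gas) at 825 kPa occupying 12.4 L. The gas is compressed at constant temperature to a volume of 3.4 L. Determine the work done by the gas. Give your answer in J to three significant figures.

W ≈ -13200 J

Isothermal: W = nRT ln(V₂/V₁) = P₁V₁ ln(V₂/V₁).
P₁V₁ = (825 kPa)(12.4 L) = 10230 J.
W = 10230 × ln(3.4/12.4) = 10230 × -1.294
W_by_gas = -13237 J.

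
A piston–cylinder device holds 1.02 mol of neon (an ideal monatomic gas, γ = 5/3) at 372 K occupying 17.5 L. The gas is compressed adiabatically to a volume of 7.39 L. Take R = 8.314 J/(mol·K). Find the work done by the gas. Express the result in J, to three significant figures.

Adiabatic: TV^(γ−1) = const with γ = 5/3.
T₂ = T₁ (V₁/V₂)^(γ−1) = 372 × (17.5/7.39)^0.667 = 372 × 1.777 = 660.9 K.
W_by = nCᵥ(T₁ − T₂) = (1.02)(12.47)(372 − 660.9) = -3675 J.

W ≈ -3670 J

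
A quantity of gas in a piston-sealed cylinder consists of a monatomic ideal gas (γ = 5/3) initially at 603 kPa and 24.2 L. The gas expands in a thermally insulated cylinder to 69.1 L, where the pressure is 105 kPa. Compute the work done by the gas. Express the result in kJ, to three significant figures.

W ≈ 11.0 kJ

Adiabatic: W = (P₁V₁ − P₂V₂)/(γ − 1) with γ = 5/3.
P₁V₁ = 14593 J, P₂V₂ = 7255 J.
W = (14593 − 7255) / 0.6667 = 11006 J.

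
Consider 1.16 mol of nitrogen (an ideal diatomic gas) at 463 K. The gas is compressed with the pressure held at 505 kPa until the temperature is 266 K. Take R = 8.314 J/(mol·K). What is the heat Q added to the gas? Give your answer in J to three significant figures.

Q ≈ -6650 J

Isobaric: W = nRΔT = (1.16)(8.314)(-197) = -1900 J.
ΔU = nCᵥΔT with Cᵥ = 5R/2: ΔU = (1.16)(20.79)(-197) = -4750 J.
Q = ΔU + W = -4750 − 1900 = -6650 J.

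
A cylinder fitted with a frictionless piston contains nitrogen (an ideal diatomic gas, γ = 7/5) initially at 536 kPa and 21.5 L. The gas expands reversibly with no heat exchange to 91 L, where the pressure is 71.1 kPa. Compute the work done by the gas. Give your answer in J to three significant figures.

Adiabatic: W = (P₁V₁ − P₂V₂)/(γ − 1) with γ = 7/5.
P₁V₁ = 11524 J, P₂V₂ = 6470 J.
W = (11524 − 6470) / 0.4 = 12635 J.

W ≈ 12600 J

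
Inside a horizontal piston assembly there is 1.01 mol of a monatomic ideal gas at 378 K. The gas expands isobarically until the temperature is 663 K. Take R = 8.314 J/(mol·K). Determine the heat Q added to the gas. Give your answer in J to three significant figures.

Isobaric: W = nRΔT = (1.01)(8.314)(285) = 2393 J.
ΔU = nCᵥΔT with Cᵥ = 3R/2: ΔU = (1.01)(12.47)(285) = 3590 J.
Q = ΔU + W = 3590 + 2393 = 5983 J.

Q ≈ 5980 J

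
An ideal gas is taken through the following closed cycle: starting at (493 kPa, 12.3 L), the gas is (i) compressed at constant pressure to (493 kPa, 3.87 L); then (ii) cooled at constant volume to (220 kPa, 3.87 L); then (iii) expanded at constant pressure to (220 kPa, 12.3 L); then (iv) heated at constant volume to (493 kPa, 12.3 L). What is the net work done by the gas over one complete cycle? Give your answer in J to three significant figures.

Constant-volume legs do no work.
W(i) = (493)(3.87 − 12.3) = -4156 J; W(iii) = (220)(12.3 − 3.87) = 1855 J.
W_net = -4156 + 1855 = -2301 J (the counter-clockwise enclosed area).

W_net ≈ -2300 J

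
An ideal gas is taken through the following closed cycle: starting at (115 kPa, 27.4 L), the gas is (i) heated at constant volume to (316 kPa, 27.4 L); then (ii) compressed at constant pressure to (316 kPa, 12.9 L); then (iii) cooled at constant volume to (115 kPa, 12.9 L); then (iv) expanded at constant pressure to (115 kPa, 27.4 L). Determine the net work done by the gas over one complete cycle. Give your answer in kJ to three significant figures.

Constant-volume legs do no work.
W(ii) = (316)(12.9 − 27.4) = -4582 J; W(iv) = (115)(27.4 − 12.9) = 1667 J.
W_net = -4582 + 1667 = -2914 J (the counter-clockwise enclosed area).

W_net ≈ -2.91 kJ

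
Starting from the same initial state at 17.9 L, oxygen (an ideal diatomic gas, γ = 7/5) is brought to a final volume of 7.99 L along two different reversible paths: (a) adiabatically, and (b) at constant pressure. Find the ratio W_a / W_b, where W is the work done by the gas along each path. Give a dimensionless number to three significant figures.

Path (a) adiabatic: W = P₁V₁(1 − (V₁/V₂)^(γ−1))/(γ−1) → W_a/(P₁V₁) = -0.9519.
Path (b) isobaric: W = P₁(V₂ − V₁) → W_b/(P₁V₁) = -0.5536.
W_a / W_b = -0.9519 / -0.5536 = 1.719.

W_a / W_b ≈ 1.72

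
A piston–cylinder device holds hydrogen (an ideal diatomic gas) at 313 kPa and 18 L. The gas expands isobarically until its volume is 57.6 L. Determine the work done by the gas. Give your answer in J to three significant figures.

Isobaric: W = P ΔV.
W = (313 kPa)(57.6 − 18 L) = (313)(39.6) = 12395 J.

W ≈ 12400 J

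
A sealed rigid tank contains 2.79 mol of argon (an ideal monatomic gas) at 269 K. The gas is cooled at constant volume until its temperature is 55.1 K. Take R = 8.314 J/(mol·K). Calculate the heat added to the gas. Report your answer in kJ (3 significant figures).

Q ≈ -7.44 kJ

Constant volume ⇒ W = 0, so Q = ΔU = nCᵥΔT with Cᵥ = 3R/2 = 12.47 J/(mol·K).
ΔU = (2.79)(12.47)(55.1 − 269) = -7442 J.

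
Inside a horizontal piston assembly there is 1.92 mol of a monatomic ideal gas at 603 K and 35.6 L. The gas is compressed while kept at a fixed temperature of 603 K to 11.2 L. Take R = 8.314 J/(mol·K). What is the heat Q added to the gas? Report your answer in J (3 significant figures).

Isothermal ⇒ ΔU = 0, so Q = W = nRT ln(V₂/V₁).
Q = (1.92)(8.314)(603) ln(11.2/35.6) = 9626 × -1.156 = -11131 J.

Q ≈ -11100 J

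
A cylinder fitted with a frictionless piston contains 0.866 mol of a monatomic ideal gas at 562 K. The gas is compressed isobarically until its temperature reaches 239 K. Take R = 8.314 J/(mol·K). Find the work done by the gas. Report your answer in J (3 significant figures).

Isobaric: W = P ΔV = nR ΔT.
W = (0.866)(8.314)(239 − 562) = -2326 J.

W ≈ -2330 J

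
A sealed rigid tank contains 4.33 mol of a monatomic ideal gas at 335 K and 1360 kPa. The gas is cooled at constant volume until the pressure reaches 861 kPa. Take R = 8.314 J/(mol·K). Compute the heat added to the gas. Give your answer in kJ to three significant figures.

Q ≈ -6.64 kJ

Constant volume ⇒ W = 0, so Q = ΔU = nCᵥΔT with Cᵥ = 3R/2 = 12.47 J/(mol·K).
At constant V, T₂/T₁ = P₂/P₁ ⇒ ΔT = T₁(P₂/P₁ − 1) = 335·(861/1360 − 1) = -122.9 K.
ΔU = (4.33)(12.47)(-122.9) = -6637 J.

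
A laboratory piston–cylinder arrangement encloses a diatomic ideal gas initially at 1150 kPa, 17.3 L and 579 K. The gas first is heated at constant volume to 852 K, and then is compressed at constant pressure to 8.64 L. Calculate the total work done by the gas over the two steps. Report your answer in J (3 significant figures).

W_total ≈ -14700 J

Step 1 (isochoric): W = 0 (constant volume).
After step 1: P = 1692 kPa (V unchanged).
Step 2 (isobaric): W = PΔV = (1692 kPa)(8.64 − 17.3 L) = -14655 J.
W_total = 0 − 14655 = -14655 J.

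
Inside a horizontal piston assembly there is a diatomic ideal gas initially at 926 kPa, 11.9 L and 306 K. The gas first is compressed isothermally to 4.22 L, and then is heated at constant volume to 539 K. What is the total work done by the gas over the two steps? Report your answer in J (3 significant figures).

Step 1 (isothermal): W = P₁V₁ ln(V₂/V₁) = (11019) ln(4.22/11.9) = -11424 J.
Step 2 (isochoric): W = 0 (constant volume).
W_total = -11424 + 0 = -11424 J.

W_total ≈ -11400 J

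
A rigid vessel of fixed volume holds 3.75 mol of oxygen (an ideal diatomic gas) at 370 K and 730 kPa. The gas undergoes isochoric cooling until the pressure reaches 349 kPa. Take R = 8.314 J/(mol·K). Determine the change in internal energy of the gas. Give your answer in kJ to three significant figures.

Constant volume ⇒ W = 0, so Q = ΔU = nCᵥΔT with Cᵥ = 5R/2 = 20.79 J/(mol·K).
At constant V, T₂/T₁ = P₂/P₁ ⇒ ΔT = T₁(P₂/P₁ − 1) = 370·(349/730 − 1) = -193.1 K.
ΔU = (3.75)(20.79)(-193.1) = -15052 J.

ΔU ≈ -15.1 kJ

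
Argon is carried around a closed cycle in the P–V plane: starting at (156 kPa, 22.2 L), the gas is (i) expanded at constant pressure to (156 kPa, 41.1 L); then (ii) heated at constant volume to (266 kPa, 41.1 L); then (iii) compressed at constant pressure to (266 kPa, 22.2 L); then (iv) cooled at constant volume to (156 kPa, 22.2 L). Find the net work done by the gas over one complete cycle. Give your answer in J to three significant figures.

W_net ≈ -2080 J

Constant-volume legs do no work.
W(i) = (156)(41.1 − 22.2) = 2948 J; W(iii) = (266)(22.2 − 41.1) = -5027 J.
W_net = 2948 − 5027 = -2079 J (the counter-clockwise enclosed area).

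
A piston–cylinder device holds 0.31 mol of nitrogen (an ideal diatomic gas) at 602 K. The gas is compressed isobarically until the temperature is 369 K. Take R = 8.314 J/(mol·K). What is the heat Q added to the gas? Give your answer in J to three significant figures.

Isobaric: W = nRΔT = (0.31)(8.314)(-233) = -600.5 J.
ΔU = nCᵥΔT with Cᵥ = 5R/2: ΔU = (0.31)(20.79)(-233) = -1501 J.
Q = ΔU + W = -1501 − 600.5 = -2102 J.

Q ≈ -2100 J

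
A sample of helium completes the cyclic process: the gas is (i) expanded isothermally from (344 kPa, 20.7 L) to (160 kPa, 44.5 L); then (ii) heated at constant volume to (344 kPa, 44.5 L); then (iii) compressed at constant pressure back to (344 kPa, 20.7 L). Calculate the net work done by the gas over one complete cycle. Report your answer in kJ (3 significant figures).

W_net ≈ -2.74 kJ

Leg (i): W = PᵢVᵢ ln(V_f/Vᵢ) = (7121) ln(44.5/20.7) = 5450 J.
Leg (ii): W = 0.
Leg (iii): W = PΔV = (344)(20.7 − 44.5) = -8187 J.
W_net = 5450 − 8187 = -2737 J.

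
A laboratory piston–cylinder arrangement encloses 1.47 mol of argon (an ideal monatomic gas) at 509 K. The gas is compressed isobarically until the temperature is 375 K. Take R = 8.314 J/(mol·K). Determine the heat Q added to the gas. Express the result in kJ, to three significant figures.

Isobaric: W = nRΔT = (1.47)(8.314)(-134) = -1638 J.
ΔU = nCᵥΔT with Cᵥ = 3R/2: ΔU = (1.47)(12.47)(-134) = -2457 J.
Q = ΔU + W = -2457 − 1638 = -4094 J.

Q ≈ -4.09 kJ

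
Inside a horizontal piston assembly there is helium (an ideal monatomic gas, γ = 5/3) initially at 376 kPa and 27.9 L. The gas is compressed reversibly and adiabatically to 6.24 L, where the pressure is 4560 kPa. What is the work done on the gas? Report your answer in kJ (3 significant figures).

W ≈ 26.9 kJ

Adiabatic: W = (P₁V₁ − P₂V₂)/(γ − 1) with γ = 5/3.
P₁V₁ = 10490 J, P₂V₂ = 28454 J.
W = (10490 − 28454) / 0.6667 = -26946 J.
Work on gas = −W_by = 26946 J.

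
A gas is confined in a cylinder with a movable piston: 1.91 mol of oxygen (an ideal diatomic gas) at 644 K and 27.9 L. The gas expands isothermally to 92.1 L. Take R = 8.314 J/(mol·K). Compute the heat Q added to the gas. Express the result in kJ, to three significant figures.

Isothermal ⇒ ΔU = 0, so Q = W = nRT ln(V₂/V₁).
Q = (1.91)(8.314)(644) ln(92.1/27.9) = 10227 × 1.194 = 12213 J.

Q ≈ 12.2 kJ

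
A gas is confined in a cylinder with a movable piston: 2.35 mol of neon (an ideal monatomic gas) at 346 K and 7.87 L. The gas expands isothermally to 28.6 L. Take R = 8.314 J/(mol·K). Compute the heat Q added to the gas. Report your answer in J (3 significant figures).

Q ≈ 8720 J

Isothermal ⇒ ΔU = 0, so Q = W = nRT ln(V₂/V₁).
Q = (2.35)(8.314)(346) ln(28.6/7.87) = 6760 × 1.29 = 8723 J.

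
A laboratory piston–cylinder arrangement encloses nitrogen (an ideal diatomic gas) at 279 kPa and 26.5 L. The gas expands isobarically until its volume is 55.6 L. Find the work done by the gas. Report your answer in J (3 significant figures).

Isobaric: W = P ΔV.
W = (279 kPa)(55.6 − 26.5 L) = (279)(29.1) = 8119 J.

W ≈ 8120 J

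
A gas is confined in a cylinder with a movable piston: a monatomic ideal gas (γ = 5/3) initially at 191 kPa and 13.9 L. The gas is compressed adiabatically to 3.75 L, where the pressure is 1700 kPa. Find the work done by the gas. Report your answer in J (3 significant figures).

W ≈ -5580 J

Adiabatic: W = (P₁V₁ − P₂V₂)/(γ − 1) with γ = 5/3.
P₁V₁ = 2655 J, P₂V₂ = 6375 J.
W = (2655 − 6375) / 0.6667 = -5580 J.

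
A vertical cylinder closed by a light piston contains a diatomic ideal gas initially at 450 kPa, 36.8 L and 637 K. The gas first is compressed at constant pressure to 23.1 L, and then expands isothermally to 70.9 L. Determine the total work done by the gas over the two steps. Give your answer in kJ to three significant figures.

Step 1 (isobaric): W = PΔV = (450 kPa)(23.1 − 36.8 L) = -6165 J.
After step 1: P = 450 kPa, V = 23.1 L, T = 399.9 K.
Step 2 (isothermal): W = P₁V₁ ln(V₂/V₁) = (10395) ln(70.9/23.1) = 11657 J.
W_total = -6165 + 11657 = 5492 J.

W_total ≈ 5.49 kJ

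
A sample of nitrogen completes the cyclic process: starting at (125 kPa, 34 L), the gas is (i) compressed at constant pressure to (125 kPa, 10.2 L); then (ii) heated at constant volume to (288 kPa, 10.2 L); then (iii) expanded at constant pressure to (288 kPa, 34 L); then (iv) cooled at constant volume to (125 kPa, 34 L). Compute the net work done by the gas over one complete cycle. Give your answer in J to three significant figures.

Constant-volume legs do no work.
W(i) = (125)(10.2 − 34) = -2975 J; W(iii) = (288)(34 − 10.2) = 6854 J.
W_net = -2975 + 6854 = 3879 J (the clockwise enclosed area).

W_net ≈ 3880 J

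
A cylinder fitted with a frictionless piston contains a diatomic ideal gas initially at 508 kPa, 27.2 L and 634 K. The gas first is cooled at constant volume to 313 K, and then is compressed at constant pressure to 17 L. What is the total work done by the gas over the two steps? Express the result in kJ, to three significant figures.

Step 1 (isochoric): W = 0 (constant volume).
After step 1: P = 250.8 kPa (V unchanged).
Step 2 (isobaric): W = PΔV = (250.8 kPa)(17 − 27.2 L) = -2558 J.
W_total = 0 − 2558 = -2558 J.

W_total ≈ -2.56 kJ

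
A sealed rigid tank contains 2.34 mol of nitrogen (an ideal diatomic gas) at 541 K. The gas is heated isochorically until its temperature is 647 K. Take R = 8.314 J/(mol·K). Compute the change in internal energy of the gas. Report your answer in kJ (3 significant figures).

ΔU ≈ 5.16 kJ

Constant volume ⇒ W = 0, so Q = ΔU = nCᵥΔT with Cᵥ = 5R/2 = 20.79 J/(mol·K).
ΔU = (2.34)(20.79)(647 − 541) = 5156 J.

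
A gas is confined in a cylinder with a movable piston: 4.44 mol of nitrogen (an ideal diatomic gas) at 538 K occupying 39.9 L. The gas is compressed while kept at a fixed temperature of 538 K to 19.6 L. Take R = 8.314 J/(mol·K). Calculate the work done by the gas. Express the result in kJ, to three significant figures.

Isothermal: W = nRT ln(V₂/V₁).
W = (4.44)(8.314)(538) × ln(19.6/39.9)
  = 19860 × -0.7108
W_by_gas = -14117 J.

W ≈ -14.1 kJ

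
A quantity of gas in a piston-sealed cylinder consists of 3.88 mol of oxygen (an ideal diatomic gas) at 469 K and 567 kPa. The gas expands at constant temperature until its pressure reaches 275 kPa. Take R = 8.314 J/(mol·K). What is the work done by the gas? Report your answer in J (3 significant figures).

Isothermal process: W = nRT ln(V₂/V₁) = nRT ln(P₁/P₂).
W = (3.88)(8.314)(469) × ln(567/275)
  = 15129 × ln(2.062) = 15129 × 0.7236
W_by_gas = 10947 J.

W ≈ 10900 J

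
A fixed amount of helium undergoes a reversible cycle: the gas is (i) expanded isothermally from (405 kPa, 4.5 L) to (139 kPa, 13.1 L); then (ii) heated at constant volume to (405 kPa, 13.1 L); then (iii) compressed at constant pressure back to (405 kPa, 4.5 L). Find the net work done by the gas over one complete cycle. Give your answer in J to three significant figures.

W_net ≈ -1540 J

Leg (i): W = PᵢVᵢ ln(V_f/Vᵢ) = (1822) ln(13.1/4.5) = 1947 J.
Leg (ii): W = 0.
Leg (iii): W = PΔV = (405)(4.5 − 13.1) = -3483 J.
W_net = 1947 − 3483 = -1536 J.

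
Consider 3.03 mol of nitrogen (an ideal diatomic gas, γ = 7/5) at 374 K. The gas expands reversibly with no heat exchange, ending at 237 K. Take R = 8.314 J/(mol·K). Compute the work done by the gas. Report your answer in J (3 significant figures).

W ≈ 8630 J

Adiabatic ⇒ Q = 0, so W_by = −ΔU = nCᵥ(T₁ − T₂).
Cᵥ = 5R/2 = 20.79 J/(mol·K).
W = (3.03)(20.79)(374 − 237) = 8628 J.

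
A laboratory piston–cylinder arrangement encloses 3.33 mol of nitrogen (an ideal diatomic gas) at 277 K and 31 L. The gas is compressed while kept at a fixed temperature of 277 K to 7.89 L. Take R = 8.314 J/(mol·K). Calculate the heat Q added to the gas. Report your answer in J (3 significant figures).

Isothermal ⇒ ΔU = 0, so Q = W = nRT ln(V₂/V₁).
Q = (3.33)(8.314)(277) ln(7.89/31) = 7669 × -1.368 = -10494 J.

Q ≈ -10500 J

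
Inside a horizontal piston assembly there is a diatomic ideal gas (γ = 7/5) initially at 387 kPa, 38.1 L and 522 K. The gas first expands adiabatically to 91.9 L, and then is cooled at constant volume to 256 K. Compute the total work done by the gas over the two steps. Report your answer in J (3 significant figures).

W_total ≈ 10900 J

Step 1 (adiabatic): W = (P₁V₁ − P₂V₂)/(γ−1) = (14745 − 10368)/0.4 = 10943 J.
Step 2 (isochoric): W = 0 (constant volume).
W_total = 10943 + 0 = 10943 J.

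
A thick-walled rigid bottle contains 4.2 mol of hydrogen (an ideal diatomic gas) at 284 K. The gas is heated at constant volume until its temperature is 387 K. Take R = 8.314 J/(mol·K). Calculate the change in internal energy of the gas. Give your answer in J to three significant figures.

Constant volume ⇒ W = 0, so Q = ΔU = nCᵥΔT with Cᵥ = 5R/2 = 20.79 J/(mol·K).
ΔU = (4.2)(20.79)(387 − 284) = 8992 J.

ΔU ≈ 8990 J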